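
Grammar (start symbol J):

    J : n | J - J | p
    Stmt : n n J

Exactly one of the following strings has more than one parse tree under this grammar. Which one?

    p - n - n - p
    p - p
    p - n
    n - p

p - n - n - p

p - n - n - p: 5 trees
p - p: 1 tree
p - n: 1 tree
n - p: 1 tree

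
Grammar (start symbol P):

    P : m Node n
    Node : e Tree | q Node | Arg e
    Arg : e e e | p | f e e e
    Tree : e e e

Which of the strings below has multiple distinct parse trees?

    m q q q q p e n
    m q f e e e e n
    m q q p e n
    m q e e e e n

m q e e e e n

m q q q q p e n: 1 tree
m q f e e e e n: 1 tree
m q q p e n: 1 tree
m q e e e e n: 2 trees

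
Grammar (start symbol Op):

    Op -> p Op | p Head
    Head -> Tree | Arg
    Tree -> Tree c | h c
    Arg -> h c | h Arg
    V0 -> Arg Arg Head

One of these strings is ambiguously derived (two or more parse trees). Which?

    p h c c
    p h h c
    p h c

p h c c: 1 tree
p h h c: 1 tree
p h c: 2 trees

p h c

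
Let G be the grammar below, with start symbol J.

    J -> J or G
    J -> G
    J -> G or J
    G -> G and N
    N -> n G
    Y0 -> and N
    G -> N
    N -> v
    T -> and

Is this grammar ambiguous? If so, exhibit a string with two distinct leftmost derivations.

Ambiguous

Witness: v or v

Derivation 1: J ⇒ J or G ⇒ G or G ⇒ N or G ⇒ v or G ⇒ v or N ⇒ v or v
Derivation 2: J ⇒ G or J ⇒ N or J ⇒ v or J ⇒ v or G ⇒ v or N ⇒ v or v

Two distinct leftmost derivations for the same string.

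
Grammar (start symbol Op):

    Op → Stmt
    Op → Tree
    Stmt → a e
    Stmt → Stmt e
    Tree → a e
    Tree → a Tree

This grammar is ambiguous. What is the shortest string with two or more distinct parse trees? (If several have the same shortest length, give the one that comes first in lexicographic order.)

a e

length 2: a e has 2 parse trees

Two derivations of a e:
  Op ⇒ Stmt ⇒ a e
  Op ⇒ Tree ⇒ a e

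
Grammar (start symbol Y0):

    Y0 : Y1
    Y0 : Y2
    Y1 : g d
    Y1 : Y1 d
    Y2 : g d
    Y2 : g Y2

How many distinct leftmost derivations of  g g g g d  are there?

Parse trees for g g g g d:
  [Y0 [Y2 g [Y2 g [Y2 g [Y2 g d]]]]]

1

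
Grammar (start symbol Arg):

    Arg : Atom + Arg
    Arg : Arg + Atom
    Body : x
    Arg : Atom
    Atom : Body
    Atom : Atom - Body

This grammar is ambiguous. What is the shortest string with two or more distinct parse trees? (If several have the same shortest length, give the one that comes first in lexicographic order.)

length 1: no string has ≥2 trees
length 3: x + x has 2 parse trees

Two derivations of x + x:
  Arg ⇒ Atom + Arg ⇒ Body + Arg ⇒ x + Arg ⇒ x + Atom ⇒ x + Body ⇒ x + x
  Arg ⇒ Arg + Atom ⇒ Atom + Atom ⇒ Body + Atom ⇒ x + Atom ⇒ x + Body ⇒ x + x

x + x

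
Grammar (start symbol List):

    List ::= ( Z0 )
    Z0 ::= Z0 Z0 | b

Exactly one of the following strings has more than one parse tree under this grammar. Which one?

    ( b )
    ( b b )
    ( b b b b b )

( b ): 1 tree
( b b ): 1 tree
( b b b b b ): 14 trees

( b b b b b )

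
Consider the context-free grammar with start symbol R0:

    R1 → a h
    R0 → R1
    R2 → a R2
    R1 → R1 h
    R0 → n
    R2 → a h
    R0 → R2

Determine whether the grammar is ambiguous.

Witness: a h

Derivation 1: R0 ⇒ R1 ⇒ a h
Derivation 2: R0 ⇒ R2 ⇒ a h

Two distinct leftmost derivations for the same string.

Ambiguous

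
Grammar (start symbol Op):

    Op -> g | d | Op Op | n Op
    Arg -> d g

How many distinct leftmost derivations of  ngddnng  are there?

Parse trees for ngddnng (showing first 6 of 14):
  [Op [Op n [Op g]] [Op [Op d] [Op [Op d] [Op n [Op n [Op g]]]]]]
  [Op [Op n [Op g]] [Op [Op [Op d] [Op d]] [Op n [Op n [Op g]]]]]
  [Op [Op [Op n [Op g]] [Op d]] [Op [Op d] [Op n [Op n [Op g]]]]]
  [Op [Op n [Op [Op g] [Op d]]] [Op [Op d] [Op n [Op n [Op g]]]]]
  [Op [Op [Op n [Op g]] [Op [Op d] [Op d]]] [Op n [Op n [Op g]]]]
  [Op [Op [Op [Op n [Op g]] [Op d]] [Op d]] [Op n [Op n [Op g]]]]

14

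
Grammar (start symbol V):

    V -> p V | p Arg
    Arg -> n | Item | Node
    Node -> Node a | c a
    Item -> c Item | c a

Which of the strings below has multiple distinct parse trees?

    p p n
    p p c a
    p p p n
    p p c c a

p p c a

p p n: 1 tree
p p c a: 2 trees
p p p n: 1 tree
p p c c a: 1 tree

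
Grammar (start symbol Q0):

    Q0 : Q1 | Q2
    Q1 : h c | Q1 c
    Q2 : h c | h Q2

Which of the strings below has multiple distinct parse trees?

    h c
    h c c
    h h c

h c: 2 trees
h c c: 1 tree
h h c: 1 tree

h c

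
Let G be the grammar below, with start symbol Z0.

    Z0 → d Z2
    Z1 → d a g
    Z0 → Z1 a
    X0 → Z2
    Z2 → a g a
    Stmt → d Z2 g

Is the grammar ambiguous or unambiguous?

Ambiguous

Witness: d a g a

Derivation 1: Z0 ⇒ d Z2 ⇒ d a g a
Derivation 2: Z0 ⇒ Z1 a ⇒ d a g a

Two distinct leftmost derivations for the same string.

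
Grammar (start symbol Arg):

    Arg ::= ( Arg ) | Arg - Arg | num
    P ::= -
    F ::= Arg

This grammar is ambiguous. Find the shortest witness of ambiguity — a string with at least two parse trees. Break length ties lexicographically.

num - num - num

length 1: no string has ≥2 trees
length 3: no string has ≥2 trees
length 5: num - num - num has 2 parse trees

Two derivations of num - num - num:
  Arg ⇒ Arg - Arg ⇒ Arg - Arg - Arg ⇒ num - Arg - Arg ⇒ num - num - Arg ⇒ num - num - num
  Arg ⇒ Arg - Arg ⇒ num - Arg ⇒ num - Arg - Arg ⇒ num - num - Arg ⇒ num - num - num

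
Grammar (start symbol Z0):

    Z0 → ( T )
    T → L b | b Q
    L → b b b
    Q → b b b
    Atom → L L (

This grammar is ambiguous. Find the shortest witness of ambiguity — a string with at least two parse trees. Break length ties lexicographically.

length 6: ( b b b b ) has 2 parse trees

Two derivations of ( b b b b ):
  Z0 ⇒ ( T ) ⇒ ( L b ) ⇒ ( b b b b )
  Z0 ⇒ ( T ) ⇒ ( b Q ) ⇒ ( b b b b )

( b b b b )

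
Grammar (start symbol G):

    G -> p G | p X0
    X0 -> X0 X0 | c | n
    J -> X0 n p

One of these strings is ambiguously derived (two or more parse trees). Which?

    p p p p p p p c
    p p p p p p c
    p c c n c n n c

p p p p p p p c: 1 tree
p p p p p p c: 1 tree
p c c n c n n c: 132 trees

p c c n c n n c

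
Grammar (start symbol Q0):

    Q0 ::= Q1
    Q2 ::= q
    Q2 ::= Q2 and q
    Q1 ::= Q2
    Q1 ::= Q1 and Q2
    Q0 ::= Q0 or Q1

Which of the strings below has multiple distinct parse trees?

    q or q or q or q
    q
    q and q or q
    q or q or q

q and q or q

q or q or q or q: 1 tree
q: 1 tree
q and q or q: 2 trees
q or q or q: 1 tree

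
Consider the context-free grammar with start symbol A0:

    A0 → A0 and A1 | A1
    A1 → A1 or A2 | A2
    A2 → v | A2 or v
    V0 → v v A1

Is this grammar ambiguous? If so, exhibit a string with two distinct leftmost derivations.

Witness: v or v

Derivation 1: A0 ⇒ A1 ⇒ A1 or A2 ⇒ A2 or A2 ⇒ v or A2 ⇒ v or v
Derivation 2: A0 ⇒ A1 ⇒ A2 ⇒ A2 or v ⇒ v or v

Two distinct leftmost derivations for the same string.

Ambiguous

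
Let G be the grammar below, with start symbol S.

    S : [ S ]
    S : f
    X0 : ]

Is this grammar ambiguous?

Only S is reachable from S; ignoring the rest: Each string is a nest of matched brackets around a single atom. An opening bracket forces the recursive rule; an atom forces the base rule.

Unambiguous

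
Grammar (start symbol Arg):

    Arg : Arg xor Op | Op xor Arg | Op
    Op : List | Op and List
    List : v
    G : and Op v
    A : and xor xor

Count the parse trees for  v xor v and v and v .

Parse trees for v xor v and v and v:
  [Arg [Arg [Op [List v]]] xor [Op [Op [Op [List v]] and [List v]] and [List v]]]
  [Arg [Op [List v]] xor [Arg [Op [Op [Op [List v]] and [List v]] and [List v]]]]

2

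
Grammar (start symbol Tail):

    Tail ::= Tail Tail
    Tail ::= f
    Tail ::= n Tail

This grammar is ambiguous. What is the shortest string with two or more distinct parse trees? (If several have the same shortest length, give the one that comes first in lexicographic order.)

length 1: no string has ≥2 trees
length 2: no string has ≥2 trees
length 3: f f f has 2 parse trees

Two derivations of f f f:
  Tail ⇒ Tail Tail ⇒ Tail Tail Tail ⇒ f Tail Tail ⇒ f f Tail ⇒ f f f
  Tail ⇒ Tail Tail ⇒ f Tail ⇒ f Tail Tail ⇒ f f Tail ⇒ f f f

f f f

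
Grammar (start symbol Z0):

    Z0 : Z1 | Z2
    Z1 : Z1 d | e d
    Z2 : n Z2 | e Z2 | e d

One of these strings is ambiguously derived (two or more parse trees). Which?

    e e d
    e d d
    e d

e e d: 1 tree
e d d: 1 tree
e d: 2 trees

e d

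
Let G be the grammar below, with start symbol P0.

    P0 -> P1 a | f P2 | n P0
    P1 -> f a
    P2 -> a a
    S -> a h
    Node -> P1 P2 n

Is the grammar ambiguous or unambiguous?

Ambiguous

Witness: f a a

Derivation 1: P0 ⇒ P1 a ⇒ f a a
Derivation 2: P0 ⇒ f P2 ⇒ f a a

Two distinct leftmost derivations for the same string.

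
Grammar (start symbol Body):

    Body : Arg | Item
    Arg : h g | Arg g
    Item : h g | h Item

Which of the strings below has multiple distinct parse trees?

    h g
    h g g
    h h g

h g: 2 trees
h g g: 1 tree
h h g: 1 tree

h g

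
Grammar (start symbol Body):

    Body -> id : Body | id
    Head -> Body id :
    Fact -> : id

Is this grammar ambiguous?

Unambiguous

Only Body is reachable from Body; ignoring the rest: The reachable grammar is A → atom sep A | atom. Each atom is followed by either the separator (recurse) or end-of-string (stop) — no choice point.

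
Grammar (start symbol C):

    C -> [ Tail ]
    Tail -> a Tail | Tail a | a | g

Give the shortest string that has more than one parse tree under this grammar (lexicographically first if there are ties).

length 3: no string has ≥2 trees
length 4: [ a a ] has 2 parse trees

Two derivations of [ a a ]:
  C ⇒ [ Tail ] ⇒ [ a Tail ] ⇒ [ a a ]
  C ⇒ [ Tail ] ⇒ [ Tail a ] ⇒ [ a a ]

[ a a ]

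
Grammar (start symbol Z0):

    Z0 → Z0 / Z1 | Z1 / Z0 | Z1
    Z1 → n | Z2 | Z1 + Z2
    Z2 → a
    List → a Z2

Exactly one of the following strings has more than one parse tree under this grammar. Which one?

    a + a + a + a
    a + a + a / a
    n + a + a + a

a + a + a + a: 1 tree
a + a + a / a: 2 trees
n + a + a + a: 1 tree

a + a + a / a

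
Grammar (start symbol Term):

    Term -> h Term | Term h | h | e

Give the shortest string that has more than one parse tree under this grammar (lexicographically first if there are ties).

length 1: no string has ≥2 trees
length 2: h h has 2 parse trees

Two derivations of h h:
  Term ⇒ h Term ⇒ h h
  Term ⇒ Term h ⇒ h h

h h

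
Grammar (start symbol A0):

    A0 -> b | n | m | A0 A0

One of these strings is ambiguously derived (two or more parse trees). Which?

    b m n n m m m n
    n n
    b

b m n n m m m n: 429 trees
n n: 1 tree
b: 1 tree

b m n n m m m n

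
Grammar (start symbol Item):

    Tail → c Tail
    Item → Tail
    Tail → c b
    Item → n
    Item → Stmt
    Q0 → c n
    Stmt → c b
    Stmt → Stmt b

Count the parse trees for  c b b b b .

1

Parse trees for c b b b b:
  [Item [Stmt [Stmt [Stmt [Stmt c b] b] b] b]]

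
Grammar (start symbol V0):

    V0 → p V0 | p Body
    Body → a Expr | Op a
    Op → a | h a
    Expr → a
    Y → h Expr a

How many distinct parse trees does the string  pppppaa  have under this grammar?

2

Parse trees for pppppaa:
  [V0 p [V0 p [V0 p [V0 p [V0 p [Body a [Expr a]]]]]]]
  [V0 p [V0 p [V0 p [V0 p [V0 p [Body [Op a] a]]]]]]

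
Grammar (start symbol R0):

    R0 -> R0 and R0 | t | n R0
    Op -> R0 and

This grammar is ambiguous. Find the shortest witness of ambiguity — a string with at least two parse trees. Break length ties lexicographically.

n t and t

length 1: no string has ≥2 trees
length 2: no string has ≥2 trees
length 3: no string has ≥2 trees
length 4: n t and t has 2 parse trees

Two derivations of n t and t:
  R0 ⇒ R0 and R0 ⇒ n R0 and R0 ⇒ n t and R0 ⇒ n t and t
  R0 ⇒ n R0 ⇒ n R0 and R0 ⇒ n t and R0 ⇒ n t and t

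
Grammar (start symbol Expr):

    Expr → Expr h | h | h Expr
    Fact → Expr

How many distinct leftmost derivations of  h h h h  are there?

8

Parse trees for h h h h:
  [Expr [Expr [Expr [Expr h] h] h] h]
  [Expr [Expr [Expr h [Expr h]] h] h]
  [Expr [Expr h [Expr [Expr h] h]] h]
  [Expr [Expr h [Expr h [Expr h]]] h]
  [Expr h [Expr [Expr [Expr h] h] h]]
  [Expr h [Expr [Expr h [Expr h]] h]]
  [Expr h [Expr h [Expr [Expr h] h]]]
  [Expr h [Expr h [Expr h [Expr h]]]]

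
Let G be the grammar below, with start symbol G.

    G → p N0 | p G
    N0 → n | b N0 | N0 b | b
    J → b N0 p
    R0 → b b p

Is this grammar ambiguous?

Ambiguous

Witness: p b b

Derivation 1: G ⇒ p N0 ⇒ p b N0 ⇒ p b b
Derivation 2: G ⇒ p N0 ⇒ p N0 b ⇒ p b b

Two distinct leftmost derivations for the same string.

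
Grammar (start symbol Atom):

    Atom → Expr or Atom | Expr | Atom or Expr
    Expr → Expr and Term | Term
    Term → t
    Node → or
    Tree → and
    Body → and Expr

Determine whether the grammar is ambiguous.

Witness: t or t

Derivation 1: Atom ⇒ Expr or Atom ⇒ Term or Atom ⇒ t or Atom ⇒ t or Expr ⇒ t or Term ⇒ t or t
Derivation 2: Atom ⇒ Atom or Expr ⇒ Expr or Expr ⇒ Term or Expr ⇒ t or Expr ⇒ t or Term ⇒ t or t

Two distinct leftmost derivations for the same string.

Ambiguous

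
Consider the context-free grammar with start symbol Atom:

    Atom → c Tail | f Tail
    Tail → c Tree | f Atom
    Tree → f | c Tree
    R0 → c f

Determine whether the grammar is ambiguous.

(R0 is unreachable from Atom, so its rules don't affect L(Atom).) Each reachable nonterminal has at most one production per leading terminal, and all productions are right-linear; the derivation is determined token-by-token.

Unambiguous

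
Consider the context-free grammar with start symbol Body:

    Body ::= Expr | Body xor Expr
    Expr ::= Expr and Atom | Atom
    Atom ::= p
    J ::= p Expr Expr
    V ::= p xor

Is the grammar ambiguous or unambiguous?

Only Body, Expr, Atom are reachable from Body; ignoring the rest: Body → Body xor Expr | Expr  ;  Expr → Expr and Atom | Atom  — a left-associative chain with Atom at the bottom. Each string factors uniquely by precedence.

Unambiguous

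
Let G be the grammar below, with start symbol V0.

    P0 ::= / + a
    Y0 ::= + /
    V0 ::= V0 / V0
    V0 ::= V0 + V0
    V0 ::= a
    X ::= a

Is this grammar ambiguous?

Witness: a + a + a

Derivation 1: V0 ⇒ V0 + V0 ⇒ V0 + V0 + V0 ⇒ a + V0 + V0 ⇒ a + a + V0 ⇒ a + a + a
Derivation 2: V0 ⇒ V0 + V0 ⇒ a + V0 ⇒ a + V0 + V0 ⇒ a + a + V0 ⇒ a + a + a

Two distinct leftmost derivations for the same string.

Ambiguous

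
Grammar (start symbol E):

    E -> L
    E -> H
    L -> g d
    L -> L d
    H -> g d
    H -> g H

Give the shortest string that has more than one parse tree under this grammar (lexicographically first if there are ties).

length 2: g d has 2 parse trees

Two derivations of g d:
  E ⇒ L ⇒ g d
  E ⇒ H ⇒ g d

g d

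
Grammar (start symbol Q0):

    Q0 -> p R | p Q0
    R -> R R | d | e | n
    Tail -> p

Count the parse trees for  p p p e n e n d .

14

Parse trees for p p p e n e n d (showing first 6 of 14):
  [Q0 p [Q0 p [Q0 p [R [R e] [R [R n] [R [R e] [R [R n] [R d]]]]]]]]
  [Q0 p [Q0 p [Q0 p [R [R e] [R [R n] [R [R [R e] [R n]] [R d]]]]]]]
  [Q0 p [Q0 p [Q0 p [R [R e] [R [R [R n] [R e]] [R [R n] [R d]]]]]]]
  [Q0 p [Q0 p [Q0 p [R [R e] [R [R [R n] [R [R e] [R n]]] [R d]]]]]]
  [Q0 p [Q0 p [Q0 p [R [R e] [R [R [R [R n] [R e]] [R n]] [R d]]]]]]
  [Q0 p [Q0 p [Q0 p [R [R [R e] [R n]] [R [R e] [R [R n] [R d]]]]]]]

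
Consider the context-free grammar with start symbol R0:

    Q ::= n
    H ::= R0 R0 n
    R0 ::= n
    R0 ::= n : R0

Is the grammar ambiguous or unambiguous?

Unambiguous

Only R0 is reachable from R0; ignoring the rest: The reachable grammar is A → atom sep A | atom. Each atom is followed by either the separator (recurse) or end-of-string (stop) — no choice point.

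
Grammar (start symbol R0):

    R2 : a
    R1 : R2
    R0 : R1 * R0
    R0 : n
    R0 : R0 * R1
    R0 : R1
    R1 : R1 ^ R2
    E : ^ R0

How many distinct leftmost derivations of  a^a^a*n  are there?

1

Parse trees for a^a^a*n:
  [R0 [R1 [R1 [R1 [R2 a]] ^ [R2 a]] ^ [R2 a]] * [R0 n]]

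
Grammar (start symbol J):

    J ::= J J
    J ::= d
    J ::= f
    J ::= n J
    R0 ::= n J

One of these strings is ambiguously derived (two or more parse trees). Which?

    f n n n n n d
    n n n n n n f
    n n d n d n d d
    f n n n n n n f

f n n n n n d: 1 tree
n n n n n n f: 1 tree
n n d n d n d d: 55 trees
f n n n n n n f: 1 tree

n n d n d n d d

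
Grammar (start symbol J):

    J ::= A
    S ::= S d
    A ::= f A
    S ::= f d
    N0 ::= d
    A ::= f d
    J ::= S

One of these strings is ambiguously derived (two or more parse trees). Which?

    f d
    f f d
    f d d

f d

f d: 2 trees
f f d: 1 tree
f d d: 1 tree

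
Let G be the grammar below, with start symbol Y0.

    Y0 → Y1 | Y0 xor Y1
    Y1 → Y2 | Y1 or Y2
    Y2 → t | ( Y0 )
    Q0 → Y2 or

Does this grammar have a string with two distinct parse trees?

Unambiguous

Only Y0, Y1, Y2 are reachable from Y0; ignoring the rest: This is a standard precedence ladder (Y0 over Y1 over Y2), with each level left-recursive on its own operator ('xor' at Y0, 'or' at Y1). That structure is LR(1), hence unambiguous.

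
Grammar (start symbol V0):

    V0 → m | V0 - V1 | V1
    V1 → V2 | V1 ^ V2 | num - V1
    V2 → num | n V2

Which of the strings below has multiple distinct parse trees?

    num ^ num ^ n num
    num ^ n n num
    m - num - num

m - num - num

num ^ num ^ n num: 1 tree
num ^ n n num: 1 tree
m - num - num: 2 trees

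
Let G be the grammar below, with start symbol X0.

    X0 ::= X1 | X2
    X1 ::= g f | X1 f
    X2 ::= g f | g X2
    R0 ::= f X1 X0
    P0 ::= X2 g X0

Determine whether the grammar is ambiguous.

Witness: g f

Derivation 1: X0 ⇒ X1 ⇒ g f
Derivation 2: X0 ⇒ X2 ⇒ g f

Two distinct leftmost derivations for the same string.

Ambiguous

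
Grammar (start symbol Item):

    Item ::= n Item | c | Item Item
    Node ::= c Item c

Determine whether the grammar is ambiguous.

Ambiguous

Witness: c c c

Derivation 1: Item ⇒ Item Item ⇒ c Item ⇒ c Item Item ⇒ c c Item ⇒ c c c
Derivation 2: Item ⇒ Item Item ⇒ Item Item Item ⇒ c Item Item ⇒ c c Item ⇒ c c c

Two distinct leftmost derivations for the same string.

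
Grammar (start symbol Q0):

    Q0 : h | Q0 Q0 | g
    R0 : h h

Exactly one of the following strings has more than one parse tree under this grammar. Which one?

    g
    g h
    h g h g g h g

g: 1 tree
g h: 1 tree
h g h g g h g: 132 trees

h g h g g h g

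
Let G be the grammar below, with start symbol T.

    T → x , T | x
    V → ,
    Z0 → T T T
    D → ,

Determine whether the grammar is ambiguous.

Unambiguous

Only T is reachable from T; ignoring the rest: Right-recursive list with a separator: after each atom, whether the separator follows determines the rule. One parse per string.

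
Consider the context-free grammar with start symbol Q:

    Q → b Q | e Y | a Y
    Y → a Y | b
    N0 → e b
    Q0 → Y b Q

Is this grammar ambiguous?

(N0, Q0 are unreachable from Q, so their rules don't affect L(Q).) Each reachable nonterminal has at most one production per leading terminal, and all productions are right-linear; the derivation is determined token-by-token.

Unambiguous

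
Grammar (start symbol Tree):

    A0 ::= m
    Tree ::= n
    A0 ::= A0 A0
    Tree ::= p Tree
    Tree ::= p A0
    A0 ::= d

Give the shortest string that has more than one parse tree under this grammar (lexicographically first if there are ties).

p d d d

length 1: no string has ≥2 trees
length 2: no string has ≥2 trees
length 3: no string has ≥2 trees
length 4: p d d d has 2 parse trees

Two derivations of p d d d:
  Tree ⇒ p A0 ⇒ p A0 A0 ⇒ p A0 A0 A0 ⇒ p d A0 A0 ⇒ p d d A0 ⇒ p d d d
  Tree ⇒ p A0 ⇒ p A0 A0 ⇒ p d A0 ⇒ p d A0 A0 ⇒ p d d A0 ⇒ p d d d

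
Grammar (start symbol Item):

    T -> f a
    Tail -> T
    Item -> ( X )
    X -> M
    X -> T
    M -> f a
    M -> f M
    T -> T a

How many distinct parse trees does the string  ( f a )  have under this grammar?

2

Parse trees for ( f a ):
  [Item ( [X [M f a]] )]
  [Item ( [X [T f a]] )]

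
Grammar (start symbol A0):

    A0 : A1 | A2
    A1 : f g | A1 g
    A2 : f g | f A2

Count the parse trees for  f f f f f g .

1

Parse trees for f f f f f g:
  [A0 [A2 f [A2 f [A2 f [A2 f [A2 f g]]]]]]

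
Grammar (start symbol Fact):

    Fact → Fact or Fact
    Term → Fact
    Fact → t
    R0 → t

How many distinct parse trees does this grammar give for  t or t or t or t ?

5

Parse trees for t or t or t or t:
  [Fact [Fact t] or [Fact [Fact t] or [Fact [Fact t] or [Fact t]]]]
  [Fact [Fact t] or [Fact [Fact [Fact t] or [Fact t]] or [Fact t]]]
  [Fact [Fact [Fact t] or [Fact t]] or [Fact [Fact t] or [Fact t]]]
  [Fact [Fact [Fact t] or [Fact [Fact t] or [Fact t]]] or [Fact t]]
  [Fact [Fact [Fact [Fact t] or [Fact t]] or [Fact t]] or [Fact t]]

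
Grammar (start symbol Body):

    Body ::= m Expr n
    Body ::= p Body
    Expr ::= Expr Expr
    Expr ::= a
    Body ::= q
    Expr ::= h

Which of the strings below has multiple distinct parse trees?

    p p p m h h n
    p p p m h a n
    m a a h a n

p p p m h h n: 1 tree
p p p m h a n: 1 tree
m a a h a n: 5 trees

m a a h a n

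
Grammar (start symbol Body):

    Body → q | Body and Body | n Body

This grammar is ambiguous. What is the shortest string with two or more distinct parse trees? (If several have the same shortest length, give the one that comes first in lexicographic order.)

length 1: no string has ≥2 trees
length 2: no string has ≥2 trees
length 3: no string has ≥2 trees
length 4: n q and q has 2 parse trees

Two derivations of n q and q:
  Body ⇒ Body and Body ⇒ n Body and Body ⇒ n q and Body ⇒ n q and q
  Body ⇒ n Body ⇒ n Body and Body ⇒ n q and Body ⇒ n q and q

n q and q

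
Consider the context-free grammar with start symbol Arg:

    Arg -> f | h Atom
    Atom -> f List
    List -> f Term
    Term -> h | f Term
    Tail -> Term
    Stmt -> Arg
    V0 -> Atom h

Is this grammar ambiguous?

Unambiguous

(Tail, Stmt, V0 are unreachable from Arg, so their rules don't affect L(Arg).) Restricted to the reachable nonterminals, every rule has the form A → t or A → t B, and no two rules for the same A share a first terminal. The grammar encodes a DFA — one run per string.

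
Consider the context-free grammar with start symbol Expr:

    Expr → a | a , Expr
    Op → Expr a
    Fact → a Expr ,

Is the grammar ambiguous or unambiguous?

Unambiguous

(Op, Fact are unreachable from Expr, so their rules don't affect L(Expr).) Right-recursive list with a separator: after each atom, whether the separator follows determines the rule. One parse per string.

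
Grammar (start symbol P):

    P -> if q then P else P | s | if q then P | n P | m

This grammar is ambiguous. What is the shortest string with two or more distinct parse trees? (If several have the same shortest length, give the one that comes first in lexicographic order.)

length 1: no string has ≥2 trees
length 2: no string has ≥2 trees
length 3: no string has ≥2 trees
length 4: no string has ≥2 trees
length 5: no string has ≥2 trees
length 6: no string has ≥2 trees
length 7: no string has ≥2 trees
length 8: no string has ≥2 trees
length 9: if q then if q then m else m has 2 parse trees

Two derivations of if q then if q then m else m:
  P ⇒ if q then P else P ⇒ if q then if q then P else P ⇒ if q then if q then m else P ⇒ if q then if q then m else m
  P ⇒ if q then P ⇒ if q then if q then P else P ⇒ if q then if q then m else P ⇒ if q then if q then m else m

if q then if q then m else m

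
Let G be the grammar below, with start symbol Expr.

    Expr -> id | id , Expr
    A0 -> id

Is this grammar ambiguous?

Unambiguous

Only Expr is reachable from Expr; ignoring the rest: The reachable grammar is A → atom sep A | atom. Each atom is followed by either the separator (recurse) or end-of-string (stop) — no choice point.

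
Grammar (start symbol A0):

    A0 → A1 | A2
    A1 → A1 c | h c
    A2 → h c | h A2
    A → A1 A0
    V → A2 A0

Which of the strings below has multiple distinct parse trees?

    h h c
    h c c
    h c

h h c: 1 tree
h c c: 1 tree
h c: 2 trees

h c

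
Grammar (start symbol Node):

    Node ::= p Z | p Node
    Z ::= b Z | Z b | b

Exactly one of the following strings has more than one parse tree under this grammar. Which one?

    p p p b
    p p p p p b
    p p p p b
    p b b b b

p b b b b

p p p b: 1 tree
p p p p p b: 1 tree
p p p p b: 1 tree
p b b b b: 8 trees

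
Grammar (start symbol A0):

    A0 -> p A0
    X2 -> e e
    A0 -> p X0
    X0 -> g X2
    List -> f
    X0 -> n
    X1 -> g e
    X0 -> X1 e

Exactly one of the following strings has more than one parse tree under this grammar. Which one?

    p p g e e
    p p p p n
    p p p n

p p g e e: 2 trees
p p p p n: 1 tree
p p p n: 1 tree

p p g e e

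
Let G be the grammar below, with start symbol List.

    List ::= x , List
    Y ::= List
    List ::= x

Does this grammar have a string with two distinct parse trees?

Only List is reachable from List; ignoring the rest: Right-recursive list with a separator: after each atom, whether the separator follows determines the rule. One parse per string.

Unambiguous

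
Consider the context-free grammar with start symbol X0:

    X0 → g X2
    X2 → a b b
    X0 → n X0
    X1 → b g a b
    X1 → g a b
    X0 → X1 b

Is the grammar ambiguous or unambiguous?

Witness: g a b b

Derivation 1: X0 ⇒ g X2 ⇒ g a b b
Derivation 2: X0 ⇒ X1 b ⇒ g a b b

Two distinct leftmost derivations for the same string.

Ambiguous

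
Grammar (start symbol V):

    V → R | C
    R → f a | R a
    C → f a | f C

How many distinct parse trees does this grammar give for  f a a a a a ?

1

Parse trees for f a a a a a:
  [V [R [R [R [R [R f a] a] a] a] a]]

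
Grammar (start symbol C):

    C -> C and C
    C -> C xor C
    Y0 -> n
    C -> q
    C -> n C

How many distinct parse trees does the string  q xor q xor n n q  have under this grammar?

Parse trees for q xor q xor n n q:
  [C [C q] xor [C [C q] xor [C n [C n [C q]]]]]
  [C [C [C q] xor [C q]] xor [C n [C n [C q]]]]

2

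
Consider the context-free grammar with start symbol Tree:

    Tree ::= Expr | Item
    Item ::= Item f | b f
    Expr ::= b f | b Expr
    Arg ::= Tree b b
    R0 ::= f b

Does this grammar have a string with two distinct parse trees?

Witness: b f

Derivation 1: Tree ⇒ Expr ⇒ b f
Derivation 2: Tree ⇒ Item ⇒ b f

Two distinct leftmost derivations for the same string.

Ambiguous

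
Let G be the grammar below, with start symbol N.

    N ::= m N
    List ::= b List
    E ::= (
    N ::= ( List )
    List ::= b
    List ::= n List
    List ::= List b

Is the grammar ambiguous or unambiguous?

Witness: ( b b )

Derivation 1: N ⇒ ( List ) ⇒ ( b List ) ⇒ ( b b )
Derivation 2: N ⇒ ( List ) ⇒ ( List b ) ⇒ ( b b )

Two distinct leftmost derivations for the same string.

Ambiguous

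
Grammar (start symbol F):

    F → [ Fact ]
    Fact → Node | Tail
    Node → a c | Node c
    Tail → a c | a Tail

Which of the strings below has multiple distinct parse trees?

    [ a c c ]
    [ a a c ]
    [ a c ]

[ a c c ]: 1 tree
[ a a c ]: 1 tree
[ a c ]: 2 trees

[ a c ]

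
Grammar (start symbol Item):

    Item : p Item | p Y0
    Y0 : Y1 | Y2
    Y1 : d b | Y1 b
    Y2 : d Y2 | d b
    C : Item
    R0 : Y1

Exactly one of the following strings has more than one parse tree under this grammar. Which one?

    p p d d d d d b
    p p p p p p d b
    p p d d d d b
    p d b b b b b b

p p p p p p d b

p p d d d d d b: 1 tree
p p p p p p d b: 2 trees
p p d d d d b: 1 tree
p d b b b b b b: 1 tree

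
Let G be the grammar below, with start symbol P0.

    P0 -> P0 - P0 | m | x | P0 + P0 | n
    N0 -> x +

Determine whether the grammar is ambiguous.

Ambiguous

Witness: m + m + m

Derivation 1: P0 ⇒ P0 + P0 ⇒ m + P0 ⇒ m + P0 + P0 ⇒ m + m + P0 ⇒ m + m + m
Derivation 2: P0 ⇒ P0 + P0 ⇒ P0 + P0 + P0 ⇒ m + P0 + P0 ⇒ m + m + P0 ⇒ m + m + m

Two distinct leftmost derivations for the same string.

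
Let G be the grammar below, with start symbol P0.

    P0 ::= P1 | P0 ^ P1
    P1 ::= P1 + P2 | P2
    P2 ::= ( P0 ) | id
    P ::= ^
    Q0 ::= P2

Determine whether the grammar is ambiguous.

Only P0, P1, P2 are reachable from P0; ignoring the rest: The grammar is stratified — P0 handles '^' (left-recursive), P1 handles '+', P2 atoms. Each operator has a fixed associativity and precedence level, so every string has one parse.

Unambiguous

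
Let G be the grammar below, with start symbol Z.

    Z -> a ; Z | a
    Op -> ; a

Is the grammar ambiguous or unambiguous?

Unambiguous

Only Z is reachable from Z; ignoring the rest: Right-recursive list with a separator: after each atom, whether the separator follows determines the rule. One parse per string.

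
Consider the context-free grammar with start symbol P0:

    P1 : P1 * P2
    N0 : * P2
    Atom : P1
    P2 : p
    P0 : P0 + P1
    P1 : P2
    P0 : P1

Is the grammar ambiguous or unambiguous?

(Atom, N0 are unreachable from P0, so their rules don't affect L(P0).) This is a standard precedence ladder (P0 over P1 over P2), with each level left-recursive on its own operator ('+' at P0, '*' at P1). That structure is LR(1), hence unambiguous.

Unambiguous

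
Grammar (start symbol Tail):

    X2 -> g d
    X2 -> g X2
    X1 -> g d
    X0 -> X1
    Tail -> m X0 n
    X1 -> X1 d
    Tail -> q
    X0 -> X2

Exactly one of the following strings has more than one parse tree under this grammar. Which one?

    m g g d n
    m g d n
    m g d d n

m g d n

m g g d n: 1 tree
m g d n: 2 trees
m g d d n: 1 tree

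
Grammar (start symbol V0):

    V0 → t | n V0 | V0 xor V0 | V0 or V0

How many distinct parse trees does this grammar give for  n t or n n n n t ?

Parse trees for n t or n n n n t:
  [V0 n [V0 [V0 t] or [V0 n [V0 n [V0 n [V0 n [V0 t]]]]]]]
  [V0 [V0 n [V0 t]] or [V0 n [V0 n [V0 n [V0 n [V0 t]]]]]]

2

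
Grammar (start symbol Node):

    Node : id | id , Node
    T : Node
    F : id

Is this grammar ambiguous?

Unambiguous

Only Node is reachable from Node; ignoring the rest: Right-recursive list with a separator: after each atom, whether the separator follows determines the rule. One parse per string.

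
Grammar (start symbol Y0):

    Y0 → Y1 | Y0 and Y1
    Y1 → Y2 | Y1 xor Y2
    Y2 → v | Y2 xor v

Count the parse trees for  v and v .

Parse trees for v and v:
  [Y0 [Y0 [Y1 [Y2 v]]] and [Y1 [Y2 v]]]

1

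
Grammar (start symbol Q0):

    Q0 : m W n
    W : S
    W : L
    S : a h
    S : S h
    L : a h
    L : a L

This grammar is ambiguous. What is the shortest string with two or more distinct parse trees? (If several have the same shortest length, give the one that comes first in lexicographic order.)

length 4: m a h n has 2 parse trees

Two derivations of m a h n:
  Q0 ⇒ m W n ⇒ m S n ⇒ m a h n
  Q0 ⇒ m W n ⇒ m L n ⇒ m a h n

m a h n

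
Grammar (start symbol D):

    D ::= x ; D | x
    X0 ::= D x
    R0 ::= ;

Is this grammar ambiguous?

Only D is reachable from D; ignoring the rest: Right-recursive list with a separator: after each atom, whether the separator follows determines the rule. One parse per string.

Unambiguous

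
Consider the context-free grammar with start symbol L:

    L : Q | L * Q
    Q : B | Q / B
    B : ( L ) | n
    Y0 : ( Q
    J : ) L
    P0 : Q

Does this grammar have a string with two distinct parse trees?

(Y0, J, P0 are unreachable from L, so their rules don't affect L(L).) This is a standard precedence ladder (L over Q over B), with each level left-recursive on its own operator ('*' at L, '/' at Q). That structure is LR(1), hence unambiguous.

Unambiguous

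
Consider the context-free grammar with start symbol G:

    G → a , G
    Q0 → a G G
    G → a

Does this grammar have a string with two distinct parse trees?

Unambiguous

Only G is reachable from G; ignoring the rest: Right-recursive list with a separator: after each atom, whether the separator follows determines the rule. One parse per string.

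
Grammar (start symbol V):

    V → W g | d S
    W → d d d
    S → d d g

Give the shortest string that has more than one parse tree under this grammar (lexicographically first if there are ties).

d d d g

length 4: d d d g has 2 parse trees

Two derivations of d d d g:
  V ⇒ W g ⇒ d d d g
  V ⇒ d S ⇒ d d d g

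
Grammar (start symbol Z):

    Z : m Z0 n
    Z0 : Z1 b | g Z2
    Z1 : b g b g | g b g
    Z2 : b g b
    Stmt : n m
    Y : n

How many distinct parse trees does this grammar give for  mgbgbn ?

Parse trees for mgbgbn:
  [Z m [Z0 [Z1 g b g] b] n]
  [Z m [Z0 g [Z2 b g b]] n]

2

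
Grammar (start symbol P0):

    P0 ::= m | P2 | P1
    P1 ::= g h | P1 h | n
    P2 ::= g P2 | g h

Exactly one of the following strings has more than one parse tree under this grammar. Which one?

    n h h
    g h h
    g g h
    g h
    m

n h h: 1 tree
g h h: 1 tree
g g h: 1 tree
g h: 2 trees
m: 1 tree

g h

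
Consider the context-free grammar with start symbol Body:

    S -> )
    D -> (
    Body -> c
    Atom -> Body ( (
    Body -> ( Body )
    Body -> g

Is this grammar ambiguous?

Unambiguous

(D, Atom, S are unreachable from Body, so their rules don't affect L(Body).) Each string is a nest of matched brackets around a single atom. An opening bracket forces the recursive rule; an atom forces the base rule.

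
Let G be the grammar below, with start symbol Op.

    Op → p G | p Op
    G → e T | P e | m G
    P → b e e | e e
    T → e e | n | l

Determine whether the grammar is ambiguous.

Ambiguous

Witness: p e e e

Derivation 1: Op ⇒ p G ⇒ p e T ⇒ p e e e
Derivation 2: Op ⇒ p G ⇒ p P e ⇒ p e e e

Two distinct leftmost derivations for the same string.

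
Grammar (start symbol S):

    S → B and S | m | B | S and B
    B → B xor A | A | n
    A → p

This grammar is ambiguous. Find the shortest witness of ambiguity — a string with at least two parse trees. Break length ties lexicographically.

length 1: no string has ≥2 trees
length 3: n and n has 2 parse trees

Two derivations of n and n:
  S ⇒ B and S ⇒ n and S ⇒ n and B ⇒ n and n
  S ⇒ S and B ⇒ B and B ⇒ n and B ⇒ n and n

n and n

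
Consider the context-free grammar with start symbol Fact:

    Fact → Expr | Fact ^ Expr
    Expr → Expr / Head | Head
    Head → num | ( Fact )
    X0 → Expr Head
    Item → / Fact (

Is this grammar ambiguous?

Only Fact, Expr, Head are reachable from Fact; ignoring the rest: This is a standard precedence ladder (Fact over Expr over Head), with each level left-recursive on its own operator ('^' at Fact, '/' at Expr). That structure is LR(1), hence unambiguous.

Unambiguous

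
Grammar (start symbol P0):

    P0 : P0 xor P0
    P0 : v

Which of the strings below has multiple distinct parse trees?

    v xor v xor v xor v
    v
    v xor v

v xor v xor v xor v

v xor v xor v xor v: 5 trees
v: 1 tree
v xor v: 1 tree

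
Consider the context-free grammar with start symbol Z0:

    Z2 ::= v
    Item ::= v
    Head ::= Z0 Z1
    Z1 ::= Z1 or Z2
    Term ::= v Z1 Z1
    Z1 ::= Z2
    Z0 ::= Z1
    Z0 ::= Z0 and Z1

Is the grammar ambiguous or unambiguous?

Unambiguous

(Head, Item, Term are unreachable from Z0, so their rules don't affect L(Z0).) Z0 → Z0 and Z1 | Z1  ;  Z1 → Z1 or Z2 | Z2  — a left-associative chain with Z2 at the bottom. Each string factors uniquely by precedence.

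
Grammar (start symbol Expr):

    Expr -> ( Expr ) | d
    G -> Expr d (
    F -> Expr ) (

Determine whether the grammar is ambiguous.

Unambiguous

Only Expr is reachable from Expr; ignoring the rest: Each string is a nest of matched brackets around a single atom. An opening bracket forces the recursive rule; an atom forces the base rule.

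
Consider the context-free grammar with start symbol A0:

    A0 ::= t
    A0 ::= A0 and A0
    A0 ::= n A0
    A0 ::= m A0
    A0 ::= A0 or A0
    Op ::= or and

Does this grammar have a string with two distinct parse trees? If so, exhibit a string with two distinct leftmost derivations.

Ambiguous

Witness: m t and t

Derivation 1: A0 ⇒ A0 and A0 ⇒ m A0 and A0 ⇒ m t and A0 ⇒ m t and t
Derivation 2: A0 ⇒ m A0 ⇒ m A0 and A0 ⇒ m t and A0 ⇒ m t and t

Two distinct leftmost derivations for the same string.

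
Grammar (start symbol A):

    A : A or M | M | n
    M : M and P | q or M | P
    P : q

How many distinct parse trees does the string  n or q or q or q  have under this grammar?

Parse trees for n or q or q or q:
  [A [A n] or [M q or [M q or [M [P q]]]]]
  [A [A [A n] or [M [P q]]] or [M q or [M [P q]]]]
  [A [A [A n] or [M q or [M [P q]]]] or [M [P q]]]
  [A [A [A [A n] or [M [P q]]] or [M [P q]]] or [M [P q]]]

4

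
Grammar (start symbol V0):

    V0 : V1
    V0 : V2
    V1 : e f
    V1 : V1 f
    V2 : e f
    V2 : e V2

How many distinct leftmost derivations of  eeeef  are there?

1

Parse trees for eeeef:
  [V0 [V2 e [V2 e [V2 e [V2 e f]]]]]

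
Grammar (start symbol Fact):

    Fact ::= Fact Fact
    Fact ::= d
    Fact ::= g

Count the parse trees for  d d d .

2

Parse trees for d d d:
  [Fact [Fact d] [Fact [Fact d] [Fact d]]]
  [Fact [Fact [Fact d] [Fact d]] [Fact d]]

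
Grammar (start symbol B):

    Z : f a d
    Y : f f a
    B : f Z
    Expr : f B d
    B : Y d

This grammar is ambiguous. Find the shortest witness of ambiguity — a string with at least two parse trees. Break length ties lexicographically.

length 4: f f a d has 2 parse trees

Two derivations of f f a d:
  B ⇒ f Z ⇒ f f a d
  B ⇒ Y d ⇒ f f a d

f f a d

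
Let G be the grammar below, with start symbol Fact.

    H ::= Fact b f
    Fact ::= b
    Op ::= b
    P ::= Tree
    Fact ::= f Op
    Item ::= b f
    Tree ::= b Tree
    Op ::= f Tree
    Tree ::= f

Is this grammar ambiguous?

(H, P, Item are unreachable from Fact, so their rules don't affect L(Fact).) Each reachable nonterminal has at most one production per leading terminal, and all productions are right-linear; the derivation is determined token-by-token.

Unambiguous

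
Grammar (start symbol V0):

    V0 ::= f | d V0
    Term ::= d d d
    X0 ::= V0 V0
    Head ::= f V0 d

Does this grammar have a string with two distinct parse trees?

Unambiguous

(Term, X0, Head are unreachable from V0, so their rules don't affect L(V0).) Restricted to the reachable nonterminals, every rule has the form A → t or A → t B, and no two rules for the same A share a first terminal. The grammar encodes a DFA — one run per string.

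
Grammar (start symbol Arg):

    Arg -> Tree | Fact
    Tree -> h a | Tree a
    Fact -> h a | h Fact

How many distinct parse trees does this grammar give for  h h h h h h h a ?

Parse trees for h h h h h h h a:
  [Arg [Fact h [Fact h [Fact h [Fact h [Fact h [Fact h [Fact h a]]]]]]]]

1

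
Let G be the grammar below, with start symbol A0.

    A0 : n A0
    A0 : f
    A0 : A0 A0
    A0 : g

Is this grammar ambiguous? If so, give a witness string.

Witness: f f f

Derivation 1: A0 ⇒ A0 A0 ⇒ f A0 ⇒ f A0 A0 ⇒ f f A0 ⇒ f f f
Derivation 2: A0 ⇒ A0 A0 ⇒ A0 A0 A0 ⇒ f A0 A0 ⇒ f f A0 ⇒ f f f

Two distinct leftmost derivations for the same string.

Ambiguous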